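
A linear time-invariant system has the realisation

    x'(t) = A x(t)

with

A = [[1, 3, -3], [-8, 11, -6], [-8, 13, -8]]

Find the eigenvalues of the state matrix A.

det(sI - A) = s^3 - (tr A)s^2 + (M11 + M22 + M33)s - det A, where Mii is the 2×2 principal minor of A obtained by deleting row i and column i.
tr A = 1 + 11 + (-8) = 4; M11 = 11·(-8) - (-6)·13 = -88 - (-78) = -10; M22 = 1·(-8) - (-3)·(-8) = -8 - 24 = -32; M33 = 1·11 - 3·(-8) = 11 - (-24) = 35; sum of minors = -7.
det A = 1·(11·(-8) - (-6)·13) - 3·((-8)·(-8) - (-6)·(-8)) + (-3)·((-8)·13 - 11·(-8)) = 1·(-10) - 3·16 + (-3)·(-16) = -10.
So p(s) = det(sI - A) = s^3 - 4s^2 - 7s + 10.
Rational-root test: any integer root divides 10. Testing small divisors, s = 1 works: p(1) = 1 + (-4) + (-7) + 10 = 0, so (s - 1) is a factor.
Dividing, p(s) = (s - 1)(s^2 - 3s - 10).
Factor s^2 - 3s - 10: two numbers with sum 3 and product -10 are 5 and -2, so s^2 - 3s - 10 = (s - 5)(s + 2).
Hence p(s) = (s - 5) (s - 1) (s + 2), with roots -2, 1, 5.
At least one eigenvalue has non-negative real part, so the system is not asymptotically stable.

-2, 1, 5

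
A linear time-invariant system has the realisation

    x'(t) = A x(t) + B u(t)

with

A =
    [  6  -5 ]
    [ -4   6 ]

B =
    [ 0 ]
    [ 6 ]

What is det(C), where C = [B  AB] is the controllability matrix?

AB = [[-30], [36]]
Controllability matrix C = [B  AB] = [[0, -30], [6, 36]]
det(C) = 0·36 - (-30)·6 = 0 - (-180) = 180
Since det(C) ≠ 0, rank(C) = 2 and the system is completely controllable.

180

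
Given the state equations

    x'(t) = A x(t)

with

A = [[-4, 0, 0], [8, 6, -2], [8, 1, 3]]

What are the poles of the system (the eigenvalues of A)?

det(sI - A) = s^3 - (tr A)s^2 + (M11 + M22 + M33)s - det A, where Mii is the 2×2 principal minor of A obtained by deleting row i and column i.
tr A = (-4) + 6 + 3 = 5; M11 = 6·3 - (-2)·1 = 18 - (-2) = 20; M22 = (-4)·3 - 0·8 = -12 - 0 = -12; M33 = (-4)·6 - 0·8 = -24 - 0 = -24; sum of minors = -16.
det A = (-4)·(6·3 - (-2)·1) - 0·(8·3 - (-2)·8) + 0·(8·1 - 6·8) = (-4)·20 - 0·40 + 0·(-40) = -80.
So p(s) = det(sI - A) = s^3 - 5s^2 - 16s + 80.
Rational-root test: any integer root divides 80. Testing small divisors, s = -4 works: p(-4) = -64 + (-80) + 64 + 80 = 0, so (s + 4) is a factor.
Dividing, p(s) = (s + 4)(s^2 - 9s + 20).
Factor s^2 - 9s + 20: two numbers with sum 9 and product 20 are 5 and 4, so s^2 - 9s + 20 = (s - 5)(s - 4).
Hence p(s) = (s - 5) (s - 4) (s + 4), with roots -4, 4, 5.
At least one eigenvalue has non-negative real part, so the system is not asymptotically stable.

-4, 4, 5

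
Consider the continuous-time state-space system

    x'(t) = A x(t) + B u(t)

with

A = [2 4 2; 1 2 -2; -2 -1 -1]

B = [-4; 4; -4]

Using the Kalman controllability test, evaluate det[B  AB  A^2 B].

AB = [[0], [12], [8]]
A^2B = [[64], [8], [-20]]
Controllability matrix C = [B  AB  A^2B] = [[-4, 0, 64], [4, 12, 8], [-4, 8, -20]]
Expanding along the first row, det(C) = (-4)·(12·(-20) - 8·8) - 0·(4·(-20) - 8·(-4)) + 64·(4·8 - 12·(-4)) = (-4)·(-304) - 0·(-48) + 64·80 = 6336
Since det(C) ≠ 0, rank(C) = 3 and the system is completely controllable.

6336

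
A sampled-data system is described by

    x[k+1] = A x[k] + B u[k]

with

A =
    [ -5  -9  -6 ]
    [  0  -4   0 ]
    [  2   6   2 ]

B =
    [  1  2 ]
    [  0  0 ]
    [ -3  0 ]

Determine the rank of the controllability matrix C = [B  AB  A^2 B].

AB = [[13, -10], [0, 0], [-4, 4]]
A^2B = [[-41, 26], [0, 0], [18, -12]]
Controllability matrix C = [B  AB  A^2B] = [[1, 2, 13, -10, -41, 26], [0, 0, 0, 0, 0, 0], [-3, 0, -4, 4, 18, -12]]
Row 2 of C is identically zero, so rank(C) ≤ 2.
The 2×2 minor from rows 1, 3, columns 1, 2 is 1·0 - 2·(-3) = 0 - (-6) = 6 ≠ 0, so rank(C) = 2.
rank(C) = 2 < n = 3, so the pair (A, B) is not completely controllable.

2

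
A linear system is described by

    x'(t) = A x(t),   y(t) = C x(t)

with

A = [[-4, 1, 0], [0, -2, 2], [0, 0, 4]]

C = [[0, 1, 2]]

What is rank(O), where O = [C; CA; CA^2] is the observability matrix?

CA = [[0, -2, 10]]
CA^2 = [[0, 4, 36]]
Observability matrix O = [C; CA; CA^2] = [[0, 1, 2], [0, -2, 10], [0, 4, 36]]
Column 1 of O is identically zero, so rank(O) ≤ 2.
The 2×2 minor from rows 1, 2, columns 2, 3 is 1·10 - 2·(-2) = 10 - (-4) = 14 ≠ 0, so rank(O) = 2.
rank(O) = 2 < n = 3, so the pair (A, C) is not completely observable.

2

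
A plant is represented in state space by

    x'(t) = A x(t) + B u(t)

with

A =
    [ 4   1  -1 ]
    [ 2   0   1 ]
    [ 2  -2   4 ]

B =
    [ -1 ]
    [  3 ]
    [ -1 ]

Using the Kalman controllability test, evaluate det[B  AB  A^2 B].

-333

AB = [[0], [-3], [-12]]
A^2B = [[9], [-12], [-42]]
Controllability matrix C = [B  AB  A^2B] = [[-1, 0, 9], [3, -3, -12], [-1, -12, -42]]
Expanding along the first row, det(C) = (-1)·((-3)·(-42) - (-12)·(-12)) - 0·(3·(-42) - (-12)·(-1)) + 9·(3·(-12) - (-3)·(-1)) = (-1)·(-18) - 0·(-138) + 9·(-39) = -333
Since det(C) ≠ 0, rank(C) = 3 and the system is completely controllable.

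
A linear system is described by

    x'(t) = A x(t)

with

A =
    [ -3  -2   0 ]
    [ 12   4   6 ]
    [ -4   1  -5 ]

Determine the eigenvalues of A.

det(sI - A) = s^3 - (tr A)s^2 + (M11 + M22 + M33)s - det A, where Mii is the 2×2 principal minor of A obtained by deleting row i and column i.
tr A = (-3) + 4 + (-5) = -4; M11 = 4·(-5) - 6·1 = -20 - 6 = -26; M22 = (-3)·(-5) - 0·(-4) = 15 - 0 = 15; M33 = (-3)·4 - (-2)·12 = -12 - (-24) = 12; sum of minors = 1.
det A = (-3)·(4·(-5) - 6·1) - (-2)·(12·(-5) - 6·(-4)) + 0·(12·1 - 4·(-4)) = (-3)·(-26) - (-2)·(-36) + 0·28 = 6.
So p(s) = det(sI - A) = s^3 + 4s^2 + s - 6.
Rational-root test: any integer root divides -6. Testing small divisors, s = 1 works: p(1) = 1 + 4 + 1 + (-6) = 0, so (s - 1) is a factor.
Dividing, p(s) = (s - 1)(s^2 + 5s + 6).
Factor s^2 + 5s + 6: two numbers with sum -5 and product 6 are -2 and -3, so s^2 + 5s + 6 = (s + 2)(s + 3).
Hence p(s) = (s - 1) (s + 2) (s + 3), with roots -3, -2, 1.
At least one eigenvalue has non-negative real part, so the system is not asymptotically stable.

-3, -2, 1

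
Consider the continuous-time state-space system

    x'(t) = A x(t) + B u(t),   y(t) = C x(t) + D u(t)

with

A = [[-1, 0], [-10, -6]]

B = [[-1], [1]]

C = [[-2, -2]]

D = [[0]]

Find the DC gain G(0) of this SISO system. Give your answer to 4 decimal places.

-1.6667

G(0) = C(-A)^{-1}B + D = -C A^{-1} B + D.
det A = 6, so A^{-1} = (1/6)·adj(A) = [[-1, 0], [5/3, -1/6]]
A^{-1} B = [1, -11/6]^T
C A^{-1} B = 5/3
G(0) = D - C A^{-1} B = 0 - (5/3) = -5/3 ≈ -1.6667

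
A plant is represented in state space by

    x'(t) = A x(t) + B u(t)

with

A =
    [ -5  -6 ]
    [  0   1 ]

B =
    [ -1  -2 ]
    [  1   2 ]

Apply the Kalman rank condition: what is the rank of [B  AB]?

AB = [[-1, -2], [1, 2]]
Controllability matrix C = [B  AB] = [[-1, -2, -1, -2], [1, 2, 1, 2]]
Every column of C is a scalar multiple of column 1 = [-1, 1] (multipliers 1, 2, 1, 2), so the columns span a one-dimensional space.
C ≠ 0, hence rank(C) = 1.
rank(C) = 1 < n = 2, so the pair (A, B) is not completely controllable.

1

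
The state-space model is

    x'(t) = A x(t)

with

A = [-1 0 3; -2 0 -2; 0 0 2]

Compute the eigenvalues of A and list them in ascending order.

-1, 0, 2

det(sI - A) = s^3 - (tr A)s^2 + (M11 + M22 + M33)s - det A, where Mii is the 2×2 principal minor of A obtained by deleting row i and column i.
tr A = (-1) + 0 + 2 = 1; M11 = 0·2 - (-2)·0 = 0 - 0 = 0; M22 = (-1)·2 - 3·0 = -2 - 0 = -2; M33 = (-1)·0 - 0·(-2) = 0 - 0 = 0; sum of minors = -2.
det A = (-1)·(0·2 - (-2)·0) - 0·((-2)·2 - (-2)·0) + 3·((-2)·0 - 0·0) = (-1)·0 - 0·(-4) + 3·0 = 0.
So p(s) = det(sI - A) = s^3 - s^2 - 2s.
The constant term is 0, so p(s) = s(s^2 - s - 2).
Factor s^2 - s - 2: two numbers with sum 1 and product -2 are 2 and -1, so s^2 - s - 2 = (s - 2)(s + 1).
Hence p(s) = s (s - 2) (s + 1), with roots -1, 0, 2.
At least one eigenvalue has non-negative real part, so the system is not asymptotically stable.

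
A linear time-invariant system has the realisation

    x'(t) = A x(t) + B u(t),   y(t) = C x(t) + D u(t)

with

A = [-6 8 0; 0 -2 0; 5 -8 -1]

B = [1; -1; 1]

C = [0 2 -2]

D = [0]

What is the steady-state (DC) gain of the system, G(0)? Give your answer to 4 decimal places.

G(0) = C(-A)^{-1}B + D = -C A^{-1} B + D.
det A = -12, so A^{-1} = (1/-12)·adj(A) = [[-1/6, -2/3, 0], [0, -1/2, 0], [-5/6, 2/3, -1]]
A^{-1} B = [1/2, 1/2, -5/2]^T
C A^{-1} B = 6
G(0) = D - C A^{-1} B = 0 - (6) = -6

-6.0000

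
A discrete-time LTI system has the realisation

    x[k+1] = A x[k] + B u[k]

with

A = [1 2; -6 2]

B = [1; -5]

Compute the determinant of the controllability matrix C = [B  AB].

AB = [[-9], [-16]]
Controllability matrix C = [B  AB] = [[1, -9], [-5, -16]]
det(C) = 1·(-16) - (-9)·(-5) = -16 - 45 = -61
Since det(C) ≠ 0, rank(C) = 2 and the system is completely controllable.

-61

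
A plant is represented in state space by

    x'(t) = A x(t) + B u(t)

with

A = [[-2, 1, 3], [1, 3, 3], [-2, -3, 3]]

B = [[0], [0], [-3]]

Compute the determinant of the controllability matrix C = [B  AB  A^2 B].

AB = [[-9], [-9], [-9]]
A^2B = [[-18], [-63], [18]]
Controllability matrix C = [B  AB  A^2B] = [[0, -9, -18], [0, -9, -63], [-3, -9, 18]]
Expanding along the first row, det(C) = 0·((-9)·18 - (-63)·(-9)) - (-9)·(0·18 - (-63)·(-3)) + (-18)·(0·(-9) - (-9)·(-3)) = 0·(-729) - (-9)·(-189) + (-18)·(-27) = -1215
Since det(C) ≠ 0, rank(C) = 3 and the system is completely controllable.

-1215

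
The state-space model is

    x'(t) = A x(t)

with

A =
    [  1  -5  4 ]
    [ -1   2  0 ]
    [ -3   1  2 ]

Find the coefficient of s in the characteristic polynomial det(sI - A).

15

Expand det(sI - A) for the 3×3 matrix.
p(s) = s^3 - 5s^2 + 15s - 14.
(Check: constant term = det(-A) = (-1)^3 det A = -14; coefficient of s^2 = -tr A = -5.)
The coefficient of s is 15.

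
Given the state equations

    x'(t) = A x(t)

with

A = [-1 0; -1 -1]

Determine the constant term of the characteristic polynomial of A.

1

For a 2×2 matrix, det(sI - A) = s^2 - (tr A)s + det A.
tr A = -2, det A = 1.
So p(s) = s^2 + 2s + 1.
The constant term is 1.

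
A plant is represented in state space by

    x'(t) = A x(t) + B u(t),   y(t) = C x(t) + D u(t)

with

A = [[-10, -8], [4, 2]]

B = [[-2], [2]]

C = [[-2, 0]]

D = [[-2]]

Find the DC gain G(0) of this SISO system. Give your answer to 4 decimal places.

G(0) = C(-A)^{-1}B + D = -C A^{-1} B + D.
det A = 12, so A^{-1} = (1/12)·adj(A) = [[1/6, 2/3], [-1/3, -5/6]]
A^{-1} B = [1, -1]^T
C A^{-1} B = -2
G(0) = D - C A^{-1} B = -2 - (-2) = 0

0.0000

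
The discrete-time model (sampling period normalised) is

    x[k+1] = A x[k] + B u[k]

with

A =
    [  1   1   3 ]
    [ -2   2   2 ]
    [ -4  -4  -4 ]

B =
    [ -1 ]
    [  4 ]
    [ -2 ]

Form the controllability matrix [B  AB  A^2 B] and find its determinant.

80

AB = [[-3], [6], [-4]]
A^2B = [[-9], [10], [4]]
Controllability matrix C = [B  AB  A^2B] = [[-1, -3, -9], [4, 6, 10], [-2, -4, 4]]
Expanding along the first row, det(C) = (-1)·(6·4 - 10·(-4)) - (-3)·(4·4 - 10·(-2)) + (-9)·(4·(-4) - 6·(-2)) = (-1)·64 - (-3)·36 + (-9)·(-4) = 80
Since det(C) ≠ 0, rank(C) = 3 and the system is completely controllable.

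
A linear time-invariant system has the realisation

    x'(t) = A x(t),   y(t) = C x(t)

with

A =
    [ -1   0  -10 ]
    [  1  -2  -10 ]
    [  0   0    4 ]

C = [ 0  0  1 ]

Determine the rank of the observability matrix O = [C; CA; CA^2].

1

CA = [[0, 0, 4]]
CA^2 = [[0, 0, 16]]
Observability matrix O = [C; CA; CA^2] = [[0, 0, 1], [0, 0, 4], [0, 0, 16]]
Every row of O is a scalar multiple of row 1 = [0, 0, 1] (multipliers 1, 4, 16), so the rows span a one-dimensional space.
O ≠ 0, hence rank(O) = 1.
rank(O) = 1 < n = 3, so the pair (A, C) is not completely observable.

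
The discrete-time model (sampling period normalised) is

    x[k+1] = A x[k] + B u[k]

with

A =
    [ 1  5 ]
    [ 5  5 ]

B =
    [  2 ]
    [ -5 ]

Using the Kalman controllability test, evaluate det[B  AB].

AB = [[-23], [-15]]
Controllability matrix C = [B  AB] = [[2, -23], [-5, -15]]
det(C) = 2·(-15) - (-23)·(-5) = -30 - 115 = -145
Since det(C) ≠ 0, rank(C) = 2 and the system is completely controllable.

-145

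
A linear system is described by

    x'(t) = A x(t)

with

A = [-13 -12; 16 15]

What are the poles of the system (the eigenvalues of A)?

det(sI - A) = s^2 - (tr A)s + det A, with tr A = (-13) + 15 = 2 and det A = (-13)·15 - (-12)·16 = -195 - (-192) = -3.
So p(s) = det(sI - A) = s^2 - 2s - 3.
Factor s^2 - 2s - 3: two numbers with sum 2 and product -3 are 3 and -1, so s^2 - 2s - 3 = (s - 3)(s + 1).
Hence p(s) = (s - 3) (s + 1), with roots -1, 3.
At least one eigenvalue has non-negative real part, so the system is not asymptotically stable.

-1, 3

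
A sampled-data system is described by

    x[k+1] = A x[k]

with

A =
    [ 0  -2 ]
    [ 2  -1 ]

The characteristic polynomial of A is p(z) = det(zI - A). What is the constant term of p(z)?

For a 2×2 matrix, det(zI - A) = z^2 - (tr A)z + det A.
tr A = -1, det A = 4.
So p(z) = z^2 + z + 4.
The constant term is 4.

4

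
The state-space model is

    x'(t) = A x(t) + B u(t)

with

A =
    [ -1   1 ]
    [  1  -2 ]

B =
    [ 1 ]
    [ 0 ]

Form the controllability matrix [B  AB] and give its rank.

2

AB = [[-1], [1]]
Controllability matrix C = [B  AB] = [[1, -1], [0, 1]]
det(C) = 1·1 - (-1)·0 = 1 - 0 = 1 ≠ 0, so rank(C) = 2.
rank(C) = 2 = n, so the pair (A, B) is completely controllable.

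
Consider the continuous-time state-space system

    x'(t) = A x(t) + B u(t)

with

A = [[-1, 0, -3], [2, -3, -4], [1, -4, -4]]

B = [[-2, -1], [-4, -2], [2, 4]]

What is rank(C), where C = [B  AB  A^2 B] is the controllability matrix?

3

AB = [[-4, -11], [0, -12], [6, -9]]
A^2B = [[-14, 38], [-32, 50], [-28, 73]]
Controllability matrix C = [B  AB  A^2B] = [[-2, -1, -4, -11, -14, 38], [-4, -2, 0, -12, -32, 50], [2, 4, 6, -9, -28, 73]]
Take the 3×3 submatrix of C formed by columns 1, 2, 3: [[-2, -1, -4], [-4, -2, 0], [2, 4, 6]]. Its determinant is (-2)·((-2)·6 - 0·4) - (-1)·((-4)·6 - 0·2) + (-4)·((-4)·4 - (-2)·2) = (-2)·(-12) - (-1)·(-24) + (-4)·(-12) = 48 ≠ 0.
So rank(C) ≥ 3; since C has 3 rows, rank(C) = 3.
rank(C) = 3 = n, so the pair (A, B) is completely controllable.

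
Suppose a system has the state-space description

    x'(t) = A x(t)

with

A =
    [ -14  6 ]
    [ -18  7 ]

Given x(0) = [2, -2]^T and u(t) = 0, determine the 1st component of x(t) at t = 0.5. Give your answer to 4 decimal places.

det(sI - A) = s^2 - (tr A)s + det A, with tr A = (-14) + 7 = -7 and det A = (-14)·7 - 6·(-18) = -98 - (-108) = 10.
So p(s) = det(sI - A) = s^2 + 7s + 10.
Factor s^2 + 7s + 10: two numbers with sum -7 and product 10 are -2 and -5, so s^2 + 7s + 10 = (s + 2)(s + 5).
Hence p(s) = (s + 2) (s + 5), with roots -5, -2.
The eigenvalues -5, -2 are distinct and real, so A is diagonalisable and x(t) = e^{At} x(0) = V diag(e^{λ_i t}) V^{-1} x(0), where the columns of V are the eigenvectors.
λ = -5: A - (-5)I = [[-9, 6], [-18, 12]]. Row 1 gives (-9)·v1 + 6·v2 = 0, so take v_1 = [-2, -3]^T.
λ = -2: A - (-2)I = [[-12, 6], [-18, 9]]. Row 1 gives (-12)·v1 + 6·v2 = 0, so take v_2 = [-1, -2]^T.
V = [v_1 v_2] = [[-2, -1], [-3, -2]] has det V = 1, so V^{-1} = adj(V)/det V = [[-2, 1], [3, -2]].
Modal coordinates z(0) = V^{-1} x(0): (-2)·2 + 1·(-2) = -6; 3·2 + (-2)·(-2) = 10; so z(0) = [-6, 10]^T.
x_1(t) = Σ_i (v_i)_1 · z_i(0) · e^{λ_i t} (row 1 of V times the modal terms).
x_1(0.5) = (-2)·(-6)·e^{-5·0.5} + (-1)·10·e^{-2·0.5} = 12·0.082085 + (-10)·0.367879 = -2.6938.

-2.6938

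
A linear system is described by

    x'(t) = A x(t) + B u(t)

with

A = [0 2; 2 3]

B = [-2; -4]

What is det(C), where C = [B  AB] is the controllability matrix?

0

AB = [[-8], [-16]]
Controllability matrix C = [B  AB] = [[-2, -8], [-4, -16]]
det(C) = (-2)·(-16) - (-8)·(-4) = 32 - 32 = 0
Since det(C) = 0, rank(C) < 2 and the system is not completely controllable.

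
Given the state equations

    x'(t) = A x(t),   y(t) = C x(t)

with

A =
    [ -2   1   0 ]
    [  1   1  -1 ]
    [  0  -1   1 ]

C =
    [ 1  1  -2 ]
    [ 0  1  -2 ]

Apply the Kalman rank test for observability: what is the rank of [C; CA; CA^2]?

3

CA = [[-1, 4, -3], [1, 3, -3]]
CA^2 = [[6, 6, -7], [1, 7, -6]]
Observability matrix O = [C; CA; CA^2] = [[1, 1, -2], [0, 1, -2], [-1, 4, -3], [1, 3, -3], [6, 6, -7], [1, 7, -6]]
Take the 3×3 submatrix of O formed by rows 1, 2, 3: [[1, 1, -2], [0, 1, -2], [-1, 4, -3]]. Its determinant is 1·(1·(-3) - (-2)·4) - 1·(0·(-3) - (-2)·(-1)) + (-2)·(0·4 - 1·(-1)) = 1·5 - 1·(-2) + (-2)·1 = 5 ≠ 0.
So rank(O) ≥ 3; since O has 3 columns, rank(O) = 3.
rank(O) = 3 = n, so the pair (A, C) is completely observable.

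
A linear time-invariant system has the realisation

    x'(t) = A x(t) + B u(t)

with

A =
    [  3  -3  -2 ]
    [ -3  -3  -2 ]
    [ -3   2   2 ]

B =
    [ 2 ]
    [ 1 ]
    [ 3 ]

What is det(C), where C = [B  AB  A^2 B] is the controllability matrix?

AB = [[-3], [-15], [2]]
A^2B = [[32], [50], [-17]]
Controllability matrix C = [B  AB  A^2B] = [[2, -3, 32], [1, -15, 50], [3, 2, -17]]
Expanding along the first row, det(C) = 2·((-15)·(-17) - 50·2) - (-3)·(1·(-17) - 50·3) + 32·(1·2 - (-15)·3) = 2·155 - (-3)·(-167) + 32·47 = 1313
Since det(C) ≠ 0, rank(C) = 3 and the system is completely controllable.

1313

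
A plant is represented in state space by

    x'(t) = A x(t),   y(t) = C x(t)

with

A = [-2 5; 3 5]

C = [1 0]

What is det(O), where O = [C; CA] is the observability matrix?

CA = [[-2, 5]]
Observability matrix O = [C; CA] = [[1, 0], [-2, 5]]
det(O) = 1·5 - 0·(-2) = 5 - 0 = 5
Since det(O) ≠ 0, rank(O) = 2 and the system is completely observable.

5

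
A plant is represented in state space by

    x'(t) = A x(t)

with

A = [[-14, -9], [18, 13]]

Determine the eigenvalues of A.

-5, 4

det(sI - A) = s^2 - (tr A)s + det A, with tr A = (-14) + 13 = -1 and det A = (-14)·13 - (-9)·18 = -182 - (-162) = -20.
So p(s) = det(sI - A) = s^2 + s - 20.
Factor s^2 + s - 20: two numbers with sum -1 and product -20 are 4 and -5, so s^2 + s - 20 = (s - 4)(s + 5).
Hence p(s) = (s - 4) (s + 5), with roots -5, 4.
At least one eigenvalue has non-negative real part, so the system is not asymptotically stable.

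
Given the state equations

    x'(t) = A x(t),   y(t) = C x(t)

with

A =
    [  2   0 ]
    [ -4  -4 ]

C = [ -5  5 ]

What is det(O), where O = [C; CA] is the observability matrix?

250

CA = [[-30, -20]]
Observability matrix O = [C; CA] = [[-5, 5], [-30, -20]]
det(O) = (-5)·(-20) - 5·(-30) = 100 - (-150) = 250
Since det(O) ≠ 0, rank(O) = 2 and the system is completely observable.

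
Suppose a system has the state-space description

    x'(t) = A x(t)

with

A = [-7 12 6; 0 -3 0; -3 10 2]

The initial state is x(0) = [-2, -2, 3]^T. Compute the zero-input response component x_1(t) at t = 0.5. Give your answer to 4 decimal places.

det(sI - A) = s^3 - (tr A)s^2 + (M11 + M22 + M33)s - det A, where Mii is the 2×2 principal minor of A obtained by deleting row i and column i.
tr A = (-7) + (-3) + 2 = -8; M11 = (-3)·2 - 0·10 = -6 - 0 = -6; M22 = (-7)·2 - 6·(-3) = -14 - (-18) = 4; M33 = (-7)·(-3) - 12·0 = 21 - 0 = 21; sum of minors = 19.
det A = (-7)·((-3)·2 - 0·10) - 12·(0·2 - 0·(-3)) + 6·(0·10 - (-3)·(-3)) = (-7)·(-6) - 12·0 + 6·(-9) = -12.
So p(s) = det(sI - A) = s^3 + 8s^2 + 19s + 12.
Rational-root test: any integer root divides 12. Testing small divisors, s = -1 works: p(-1) = -1 + 8 + (-19) + 12 = 0, so (s + 1) is a factor.
Dividing, p(s) = (s + 1)(s^2 + 7s + 12).
Factor s^2 + 7s + 12: two numbers with sum -7 and product 12 are -3 and -4, so s^2 + 7s + 12 = (s + 3)(s + 4).
Hence p(s) = (s + 1) (s + 3) (s + 4), with roots -4, -3, -1.
The eigenvalues -4, -3, -1 are distinct and real, so A is diagonalisable and x(t) = e^{At} x(0) = V diag(e^{λ_i t}) V^{-1} x(0), where the columns of V are the eigenvectors.
λ = -4: A - (-4)I = [[-3, 12, 6], [0, 1, 0], [-3, 10, 6]]. v must be orthogonal to every row; (row 1) × (row 2) = [-6, 0, -3], so take v_1 = [-2, 0, -1]^T.
λ = -3: A - (-3)I = [[-4, 12, 6], [0, 0, 0], [-3, 10, 5]]. v must be orthogonal to every row; (row 1) × (row 3) = [0, 2, -4], so take v_2 = [0, 1, -2]^T.
λ = -1: A - (-1)I = [[-6, 12, 6], [0, -2, 0], [-3, 10, 3]]. v must be orthogonal to every row; (row 1) × (row 2) = [12, 0, 12], so take v_3 = [1, 0, 1]^T.
V = [v_1 v_2 v_3] = [[-2, 0, 1], [0, 1, 0], [-1, -2, 1]] has det V = -1, so V^{-1} = adj(V)/det V = [[-1, 2, 1], [0, 1, 0], [-1, 4, 2]].
Modal coordinates z(0) = V^{-1} x(0): (-1)·(-2) + 2·(-2) + 1·3 = 1; 0·(-2) + 1·(-2) + 0·3 = -2; (-1)·(-2) + 4·(-2) + 2·3 = 0; so z(0) = [1, -2, 0]^T.
x_1(t) = Σ_i (v_i)_1 · z_i(0) · e^{λ_i t} (row 1 of V times the modal terms).
x_1(0.5) = (-2)·1·e^{-4·0.5} + 0·(-2)·e^{-3·0.5} + 1·0·e^{-1·0.5} = (-2)·0.135335 + 0·0.223130 + 0·0.606531 = -0.2707.

-0.2707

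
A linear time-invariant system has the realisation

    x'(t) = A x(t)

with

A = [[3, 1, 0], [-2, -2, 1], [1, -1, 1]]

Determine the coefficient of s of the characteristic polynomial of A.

-2

Expand det(sI - A) for the 3×3 matrix.
p(s) = s^3 - 2s^2 - 2s.
(Check: constant term = det(-A) = (-1)^3 det A = 0; coefficient of s^2 = -tr A = -2.)
The coefficient of s is -2.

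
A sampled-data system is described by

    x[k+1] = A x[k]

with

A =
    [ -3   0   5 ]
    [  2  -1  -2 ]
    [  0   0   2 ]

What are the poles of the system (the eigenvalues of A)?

det(zI - A) = z^3 - (tr A)z^2 + (M11 + M22 + M33)z - det A, where Mii is the 2×2 principal minor of A obtained by deleting row i and column i.
tr A = (-3) + (-1) + 2 = -2; M11 = (-1)·2 - (-2)·0 = -2 - 0 = -2; M22 = (-3)·2 - 5·0 = -6 - 0 = -6; M33 = (-3)·(-1) - 0·2 = 3 - 0 = 3; sum of minors = -5.
det A = (-3)·((-1)·2 - (-2)·0) - 0·(2·2 - (-2)·0) + 5·(2·0 - (-1)·0) = (-3)·(-2) - 0·4 + 5·0 = 6.
So p(z) = det(zI - A) = z^3 + 2z^2 - 5z - 6.
Rational-root test: any integer root divides -6. Testing small divisors, z = -1 works: p(-1) = -1 + 2 + 5 + (-6) = 0, so (z + 1) is a factor.
Dividing, p(z) = (z + 1)(z^2 + z - 6).
Factor z^2 + z - 6: two numbers with sum -1 and product -6 are 2 and -3, so z^2 + z - 6 = (z - 2)(z + 3).
Hence p(z) = (z - 2) (z + 1) (z + 3), with roots -3, -1, 2.

-3, -1, 2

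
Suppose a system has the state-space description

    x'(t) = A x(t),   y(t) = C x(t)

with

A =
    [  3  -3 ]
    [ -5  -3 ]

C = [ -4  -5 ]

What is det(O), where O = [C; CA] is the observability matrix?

-43

CA = [[13, 27]]
Observability matrix O = [C; CA] = [[-4, -5], [13, 27]]
det(O) = (-4)·27 - (-5)·13 = -108 - (-65) = -43
Since det(O) ≠ 0, rank(O) = 2 and the system is completely observable.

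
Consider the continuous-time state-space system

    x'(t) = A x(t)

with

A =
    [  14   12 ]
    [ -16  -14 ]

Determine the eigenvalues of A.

-2, 2

det(sI - A) = s^2 - (tr A)s + det A, with tr A = 14 + (-14) = 0 and det A = 14·(-14) - 12·(-16) = -196 - (-192) = -4.
So p(s) = det(sI - A) = s^2 - 4.
Factor s^2 - 4: two numbers with sum 0 and product -4 are 2 and -2, so s^2 - 4 = (s - 2)(s + 2).
Hence p(s) = (s - 2) (s + 2), with roots -2, 2.
At least one eigenvalue has non-negative real part, so the system is not asymptotically stable.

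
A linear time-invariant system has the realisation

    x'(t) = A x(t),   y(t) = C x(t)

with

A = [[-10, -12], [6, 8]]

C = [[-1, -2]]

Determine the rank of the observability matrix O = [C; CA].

CA = [[-2, -4]]
Observability matrix O = [C; CA] = [[-1, -2], [-2, -4]]
Every row of O is a scalar multiple of row 1 = [-1, -2] (multipliers 1, 2), so the rows span a one-dimensional space.
O ≠ 0, hence rank(O) = 1.
rank(O) = 1 < n = 2, so the pair (A, C) is not completely observable.

1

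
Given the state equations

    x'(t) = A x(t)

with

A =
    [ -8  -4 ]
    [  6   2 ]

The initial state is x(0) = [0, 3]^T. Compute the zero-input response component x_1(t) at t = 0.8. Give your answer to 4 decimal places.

det(sI - A) = s^2 - (tr A)s + det A, with tr A = (-8) + 2 = -6 and det A = (-8)·2 - (-4)·6 = -16 - (-24) = 8.
So p(s) = det(sI - A) = s^2 + 6s + 8.
Factor s^2 + 6s + 8: two numbers with sum -6 and product 8 are -2 and -4, so s^2 + 6s + 8 = (s + 2)(s + 4).
Hence p(s) = (s + 2) (s + 4), with roots -4, -2.
The eigenvalues -4, -2 are distinct and real, so A is diagonalisable and x(t) = e^{At} x(0) = V diag(e^{λ_i t}) V^{-1} x(0), where the columns of V are the eigenvectors.
λ = -4: A - (-4)I = [[-4, -4], [6, 6]]. Row 1 gives (-4)·v1 + (-4)·v2 = 0, so take v_1 = [1, -1]^T.
λ = -2: A - (-2)I = [[-6, -4], [6, 4]]. Row 1 gives (-6)·v1 + (-4)·v2 = 0, so take v_2 = [-2, 3]^T.
V = [v_1 v_2] = [[1, -2], [-1, 3]] has det V = 1, so V^{-1} = adj(V)/det V = [[3, 2], [1, 1]].
Modal coordinates z(0) = V^{-1} x(0): 3·0 + 2·3 = 6; 1·0 + 1·3 = 3; so z(0) = [6, 3]^T.
x_1(t) = Σ_i (v_i)_1 · z_i(0) · e^{λ_i t} (row 1 of V times the modal terms).
x_1(0.8) = 1·6·e^{-4·0.8} + (-2)·3·e^{-2·0.8} = 6·0.040762 + (-6)·0.201897 = -0.9668.

-0.9668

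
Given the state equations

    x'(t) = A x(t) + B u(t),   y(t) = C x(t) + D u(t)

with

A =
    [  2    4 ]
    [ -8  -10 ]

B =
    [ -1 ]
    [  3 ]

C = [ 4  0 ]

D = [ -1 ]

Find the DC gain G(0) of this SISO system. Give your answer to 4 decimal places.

-0.3333

G(0) = C(-A)^{-1}B + D = -C A^{-1} B + D.
det A = 12, so A^{-1} = (1/12)·adj(A) = [[-5/6, -1/3], [2/3, 1/6]]
A^{-1} B = [-1/6, -1/6]^T
C A^{-1} B = -2/3
G(0) = D - C A^{-1} B = -1 - (-2/3) = -1/3 ≈ -0.3333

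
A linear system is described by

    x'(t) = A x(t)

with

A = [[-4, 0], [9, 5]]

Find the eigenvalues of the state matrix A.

det(sI - A) = s^2 - (tr A)s + det A, with tr A = (-4) + 5 = 1 and det A = (-4)·5 - 0·9 = -20 - 0 = -20.
So p(s) = det(sI - A) = s^2 - s - 20.
Factor s^2 - s - 20: two numbers with sum 1 and product -20 are 5 and -4, so s^2 - s - 20 = (s - 5)(s + 4).
Hence p(s) = (s - 5) (s + 4), with roots -4, 5.
At least one eigenvalue has non-negative real part, so the system is not asymptotically stable.

-4, 5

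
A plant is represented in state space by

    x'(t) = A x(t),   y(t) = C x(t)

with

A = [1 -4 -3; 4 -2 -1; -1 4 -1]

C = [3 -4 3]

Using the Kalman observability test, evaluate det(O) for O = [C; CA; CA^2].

CA = [[-16, 8, -8]]
CA^2 = [[24, 16, 48]]
Observability matrix O = [C; CA; CA^2] = [[3, -4, 3], [-16, 8, -8], [24, 16, 48]]
Expanding along the first row, det(O) = 3·(8·48 - (-8)·16) - (-4)·((-16)·48 - (-8)·24) + 3·((-16)·16 - 8·24) = 3·512 - (-4)·(-576) + 3·(-448) = -2112
Since det(O) ≠ 0, rank(O) = 3 and the system is completely observable.

-2112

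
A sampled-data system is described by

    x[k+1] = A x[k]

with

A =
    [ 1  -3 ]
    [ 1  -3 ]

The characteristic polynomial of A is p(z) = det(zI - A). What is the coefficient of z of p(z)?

2

For a 2×2 matrix, det(zI - A) = z^2 - (tr A)z + det A.
tr A = -2, det A = 0.
So p(z) = z^2 + 2z.
The coefficient of z is 2.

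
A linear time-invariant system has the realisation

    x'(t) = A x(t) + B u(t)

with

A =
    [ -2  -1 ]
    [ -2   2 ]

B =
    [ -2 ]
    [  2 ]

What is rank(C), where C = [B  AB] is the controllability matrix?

2

AB = [[2], [8]]
Controllability matrix C = [B  AB] = [[-2, 2], [2, 8]]
det(C) = (-2)·8 - 2·2 = -16 - 4 = -20 ≠ 0, so rank(C) = 2.
rank(C) = 2 = n, so the pair (A, B) is completely controllable.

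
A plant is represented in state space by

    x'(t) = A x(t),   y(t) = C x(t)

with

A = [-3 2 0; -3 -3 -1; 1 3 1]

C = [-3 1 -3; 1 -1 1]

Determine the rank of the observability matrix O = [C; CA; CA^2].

3

CA = [[3, -18, -4], [1, 8, 2]]
CA^2 = [[41, 48, 14], [-25, -16, -6]]
Observability matrix O = [C; CA; CA^2] = [[-3, 1, -3], [1, -1, 1], [3, -18, -4], [1, 8, 2], [41, 48, 14], [-25, -16, -6]]
Take the 3×3 submatrix of O formed by rows 1, 2, 3: [[-3, 1, -3], [1, -1, 1], [3, -18, -4]]. Its determinant is (-3)·((-1)·(-4) - 1·(-18)) - 1·(1·(-4) - 1·3) + (-3)·(1·(-18) - (-1)·3) = (-3)·22 - 1·(-7) + (-3)·(-15) = -14 ≠ 0.
So rank(O) ≥ 3; since O has 3 columns, rank(O) = 3.
rank(O) = 3 = n, so the pair (A, C) is completely observable.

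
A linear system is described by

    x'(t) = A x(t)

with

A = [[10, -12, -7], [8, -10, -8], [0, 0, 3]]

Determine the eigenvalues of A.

det(sI - A) = s^3 - (tr A)s^2 + (M11 + M22 + M33)s - det A, where Mii is the 2×2 principal minor of A obtained by deleting row i and column i.
tr A = 10 + (-10) + 3 = 3; M11 = (-10)·3 - (-8)·0 = -30 - 0 = -30; M22 = 10·3 - (-7)·0 = 30 - 0 = 30; M33 = 10·(-10) - (-12)·8 = -100 - (-96) = -4; sum of minors = -4.
det A = 10·((-10)·3 - (-8)·0) - (-12)·(8·3 - (-8)·0) + (-7)·(8·0 - (-10)·0) = 10·(-30) - (-12)·24 + (-7)·0 = -12.
So p(s) = det(sI - A) = s^3 - 3s^2 - 4s + 12.
Rational-root test: any integer root divides 12. Testing small divisors, s = -2 works: p(-2) = -8 + (-12) + 8 + 12 = 0, so (s + 2) is a factor.
Dividing, p(s) = (s + 2)(s^2 - 5s + 6).
Factor s^2 - 5s + 6: two numbers with sum 5 and product 6 are 3 and 2, so s^2 - 5s + 6 = (s - 3)(s - 2).
Hence p(s) = (s - 3) (s - 2) (s + 2), with roots -2, 2, 3.
At least one eigenvalue has non-negative real part, so the system is not asymptotically stable.

-2, 2, 3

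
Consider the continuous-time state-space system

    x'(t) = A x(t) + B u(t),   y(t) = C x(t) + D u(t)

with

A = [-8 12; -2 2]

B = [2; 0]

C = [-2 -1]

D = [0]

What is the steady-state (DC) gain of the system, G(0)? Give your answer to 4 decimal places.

1.5000

G(0) = C(-A)^{-1}B + D = -C A^{-1} B + D.
det A = 8, so A^{-1} = (1/8)·adj(A) = [[1/4, -3/2], [1/4, -1]]
A^{-1} B = [1/2, 1/2]^T
C A^{-1} B = -3/2
G(0) = D - C A^{-1} B = 0 - (-3/2) = 3/2 ≈ 1.5000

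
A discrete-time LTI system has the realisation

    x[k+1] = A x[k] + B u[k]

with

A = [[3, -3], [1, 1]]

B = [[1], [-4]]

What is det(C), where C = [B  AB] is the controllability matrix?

AB = [[15], [-3]]
Controllability matrix C = [B  AB] = [[1, 15], [-4, -3]]
det(C) = 1·(-3) - 15·(-4) = -3 - (-60) = 57
Since det(C) ≠ 0, rank(C) = 2 and the system is completely controllable.

57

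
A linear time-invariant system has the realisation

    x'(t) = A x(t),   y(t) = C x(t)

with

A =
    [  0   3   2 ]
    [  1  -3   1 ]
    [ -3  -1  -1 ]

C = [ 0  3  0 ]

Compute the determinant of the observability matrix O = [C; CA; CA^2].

-108

CA = [[3, -9, 3]]
CA^2 = [[-18, 33, -6]]
Observability matrix O = [C; CA; CA^2] = [[0, 3, 0], [3, -9, 3], [-18, 33, -6]]
Expanding along the first row, det(O) = 0·((-9)·(-6) - 3·33) - 3·(3·(-6) - 3·(-18)) + 0·(3·33 - (-9)·(-18)) = 0·(-45) - 3·36 + 0·(-63) = -108
Since det(O) ≠ 0, rank(O) = 3 and the system is completely observable.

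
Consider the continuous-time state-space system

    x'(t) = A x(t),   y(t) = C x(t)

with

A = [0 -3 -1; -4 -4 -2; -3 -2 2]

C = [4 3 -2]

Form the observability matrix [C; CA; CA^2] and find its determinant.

-2552

CA = [[-6, -20, -14]]
CA^2 = [[122, 126, 18]]
Observability matrix O = [C; CA; CA^2] = [[4, 3, -2], [-6, -20, -14], [122, 126, 18]]
Expanding along the first row, det(O) = 4·((-20)·18 - (-14)·126) - 3·((-6)·18 - (-14)·122) + (-2)·((-6)·126 - (-20)·122) = 4·1404 - 3·1600 + (-2)·1684 = -2552
Since det(O) ≠ 0, rank(O) = 3 and the system is completely observable.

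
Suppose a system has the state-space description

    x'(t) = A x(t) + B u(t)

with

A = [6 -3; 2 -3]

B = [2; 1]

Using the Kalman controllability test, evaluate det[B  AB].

-7

AB = [[9], [1]]
Controllability matrix C = [B  AB] = [[2, 9], [1, 1]]
det(C) = 2·1 - 9·1 = 2 - 9 = -7
Since det(C) ≠ 0, rank(C) = 2 and the system is completely controllable.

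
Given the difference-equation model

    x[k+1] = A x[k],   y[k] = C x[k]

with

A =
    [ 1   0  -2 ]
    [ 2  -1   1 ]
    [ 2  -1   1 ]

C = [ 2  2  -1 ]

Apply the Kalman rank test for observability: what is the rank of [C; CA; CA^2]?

3

CA = [[4, -1, -3]]
CA^2 = [[-4, 4, -12]]
Observability matrix O = [C; CA; CA^2] = [[2, 2, -1], [4, -1, -3], [-4, 4, -12]]
det(O) = 2·((-1)·(-12) - (-3)·4) - 2·(4·(-12) - (-3)·(-4)) + (-1)·(4·4 - (-1)·(-4)) = 2·24 - 2·(-60) + (-1)·12 = 156 ≠ 0, so rank(O) = 3.
rank(O) = 3 = n, so the pair (A, C) is completely observable.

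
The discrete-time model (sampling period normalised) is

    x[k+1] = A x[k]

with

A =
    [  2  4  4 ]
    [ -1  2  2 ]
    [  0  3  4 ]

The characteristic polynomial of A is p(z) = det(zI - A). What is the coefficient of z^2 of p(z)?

Expand det(zI - A) for the 3×3 matrix.
p(z) = z^3 - 8z^2 + 18z - 8.
(Check: constant term = det(-A) = (-1)^3 det A = -8; coefficient of z^2 = -tr A = -8.)
The coefficient of z^2 is -8.

-8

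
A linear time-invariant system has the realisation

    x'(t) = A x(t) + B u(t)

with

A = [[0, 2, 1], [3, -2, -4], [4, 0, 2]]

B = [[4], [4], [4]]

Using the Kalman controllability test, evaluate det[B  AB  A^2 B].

-7488

AB = [[12], [-12], [24]]
A^2B = [[0], [-36], [96]]
Controllability matrix C = [B  AB  A^2B] = [[4, 12, 0], [4, -12, -36], [4, 24, 96]]
Expanding along the first row, det(C) = 4·((-12)·96 - (-36)·24) - 12·(4·96 - (-36)·4) + 0·(4·24 - (-12)·4) = 4·(-288) - 12·528 + 0·144 = -7488
Since det(C) ≠ 0, rank(C) = 3 and the system is completely controllable.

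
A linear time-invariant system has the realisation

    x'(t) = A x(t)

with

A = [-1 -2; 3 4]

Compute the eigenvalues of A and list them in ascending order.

1, 2

det(sI - A) = s^2 - (tr A)s + det A, with tr A = (-1) + 4 = 3 and det A = (-1)·4 - (-2)·3 = -4 - (-6) = 2.
So p(s) = det(sI - A) = s^2 - 3s + 2.
Factor s^2 - 3s + 2: two numbers with sum 3 and product 2 are 2 and 1, so s^2 - 3s + 2 = (s - 2)(s - 1).
Hence p(s) = (s - 2) (s - 1), with roots 1, 2.
At least one eigenvalue has non-negative real part, so the system is not asymptotically stable.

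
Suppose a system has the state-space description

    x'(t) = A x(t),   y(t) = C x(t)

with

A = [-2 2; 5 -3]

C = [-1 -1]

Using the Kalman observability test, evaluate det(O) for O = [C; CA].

-4

CA = [[-3, 1]]
Observability matrix O = [C; CA] = [[-1, -1], [-3, 1]]
det(O) = (-1)·1 - (-1)·(-3) = -1 - 3 = -4
Since det(O) ≠ 0, rank(O) = 2 and the system is completely observable.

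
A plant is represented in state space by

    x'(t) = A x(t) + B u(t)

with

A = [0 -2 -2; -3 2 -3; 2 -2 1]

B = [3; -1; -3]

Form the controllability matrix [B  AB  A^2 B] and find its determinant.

1793

AB = [[8], [-2], [5]]
A^2B = [[-6], [-43], [25]]
Controllability matrix C = [B  AB  A^2B] = [[3, 8, -6], [-1, -2, -43], [-3, 5, 25]]
Expanding along the first row, det(C) = 3·((-2)·25 - (-43)·5) - 8·((-1)·25 - (-43)·(-3)) + (-6)·((-1)·5 - (-2)·(-3)) = 3·165 - 8·(-154) + (-6)·(-11) = 1793
Since det(C) ≠ 0, rank(C) = 3 and the system is completely controllable.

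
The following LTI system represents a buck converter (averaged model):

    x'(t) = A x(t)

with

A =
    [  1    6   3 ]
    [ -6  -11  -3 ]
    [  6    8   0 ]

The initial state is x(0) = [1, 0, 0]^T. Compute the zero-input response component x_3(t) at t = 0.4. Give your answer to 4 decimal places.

det(sI - A) = s^3 - (tr A)s^2 + (M11 + M22 + M33)s - det A, where Mii is the 2×2 principal minor of A obtained by deleting row i and column i.
tr A = 1 + (-11) + 0 = -10; M11 = (-11)·0 - (-3)·8 = 0 - (-24) = 24; M22 = 1·0 - 3·6 = 0 - 18 = -18; M33 = 1·(-11) - 6·(-6) = -11 - (-36) = 25; sum of minors = 31.
det A = 1·((-11)·0 - (-3)·8) - 6·((-6)·0 - (-3)·6) + 3·((-6)·8 - (-11)·6) = 1·24 - 6·18 + 3·18 = -30.
So p(s) = det(sI - A) = s^3 + 10s^2 + 31s + 30.
Rational-root test: any integer root divides 30. Testing small divisors, s = -2 works: p(-2) = -8 + 40 + (-62) + 30 = 0, so (s + 2) is a factor.
Dividing, p(s) = (s + 2)(s^2 + 8s + 15).
Factor s^2 + 8s + 15: two numbers with sum -8 and product 15 are -3 and -5, so s^2 + 8s + 15 = (s + 3)(s + 5).
Hence p(s) = (s + 2) (s + 3) (s + 5), with roots -5, -3, -2.
The eigenvalues -5, -3, -2 are distinct and real, so A is diagonalisable and x(t) = e^{At} x(0) = V diag(e^{λ_i t}) V^{-1} x(0), where the columns of V are the eigenvectors.
λ = -5: A - (-5)I = [[6, 6, 3], [-6, -6, -3], [6, 8, 5]]. v must be orthogonal to every row; (row 1) × (row 3) = [6, -12, 12], so take v_1 = [-1, 2, -2]^T.
λ = -3: A - (-3)I = [[4, 6, 3], [-6, -8, -3], [6, 8, 3]]. v must be orthogonal to every row; (row 1) × (row 2) = [6, -6, 4], so take v_2 = [-3, 3, -2]^T.
λ = -2: A - (-2)I = [[3, 6, 3], [-6, -9, -3], [6, 8, 2]]. v must be orthogonal to every row; (row 1) × (row 2) = [9, -9, 9], so take v_3 = [1, -1, 1]^T.
V = [v_1 v_2 v_3] = [[-1, -3, 1], [2, 3, -1], [-2, -2, 1]] has det V = 1, so V^{-1} = adj(V)/det V = [[1, 1, 0], [0, 1, 1], [2, 4, 3]].
Modal coordinates z(0) = V^{-1} x(0): 1·1 + 1·0 + 0·0 = 1; 0·1 + 1·0 + 1·0 = 0; 2·1 + 4·0 + 3·0 = 2; so z(0) = [1, 0, 2]^T.
x_3(t) = Σ_i (v_i)_3 · z_i(0) · e^{λ_i t} (row 3 of V times the modal terms).
x_3(0.4) = (-2)·1·e^{-5·0.4} + (-2)·0·e^{-3·0.4} + 1·2·e^{-2·0.4} = (-2)·0.135335 + 0·0.301194 + 2·0.449329 = 0.6280.

0.6280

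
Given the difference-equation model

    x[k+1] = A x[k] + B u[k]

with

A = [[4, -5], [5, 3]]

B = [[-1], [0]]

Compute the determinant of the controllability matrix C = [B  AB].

5

AB = [[-4], [-5]]
Controllability matrix C = [B  AB] = [[-1, -4], [0, -5]]
det(C) = (-1)·(-5) - (-4)·0 = 5 - 0 = 5
Since det(C) ≠ 0, rank(C) = 2 and the system is completely controllable.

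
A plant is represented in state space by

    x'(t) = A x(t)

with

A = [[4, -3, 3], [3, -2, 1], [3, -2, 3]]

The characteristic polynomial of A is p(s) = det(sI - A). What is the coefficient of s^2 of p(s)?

-5

Expand det(sI - A) for the 3×3 matrix.
p(s) = s^3 - 5s^2 - 2.
(Check: constant term = det(-A) = (-1)^3 det A = -2; coefficient of s^2 = -tr A = -5.)
The coefficient of s^2 is -5.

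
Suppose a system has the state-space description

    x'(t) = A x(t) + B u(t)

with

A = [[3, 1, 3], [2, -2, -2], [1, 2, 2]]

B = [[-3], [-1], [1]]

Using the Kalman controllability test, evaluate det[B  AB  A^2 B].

-663

AB = [[-7], [-6], [-3]]
A^2B = [[-36], [4], [-25]]
Controllability matrix C = [B  AB  A^2B] = [[-3, -7, -36], [-1, -6, 4], [1, -3, -25]]
Expanding along the first row, det(C) = (-3)·((-6)·(-25) - 4·(-3)) - (-7)·((-1)·(-25) - 4·1) + (-36)·((-1)·(-3) - (-6)·1) = (-3)·162 - (-7)·21 + (-36)·9 = -663
Since det(C) ≠ 0, rank(C) = 3 and the system is completely controllable.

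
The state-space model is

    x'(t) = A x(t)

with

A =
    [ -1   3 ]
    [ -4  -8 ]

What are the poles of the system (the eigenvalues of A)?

-5, -4

det(sI - A) = s^2 - (tr A)s + det A, with tr A = (-1) + (-8) = -9 and det A = (-1)·(-8) - 3·(-4) = 8 - (-12) = 20.
So p(s) = det(sI - A) = s^2 + 9s + 20.
Factor s^2 + 9s + 20: two numbers with sum -9 and product 20 are -4 and -5, so s^2 + 9s + 20 = (s + 4)(s + 5).
Hence p(s) = (s + 4) (s + 5), with roots -5, -4.
All eigenvalues have negative real part, so the system is asymptotically stable.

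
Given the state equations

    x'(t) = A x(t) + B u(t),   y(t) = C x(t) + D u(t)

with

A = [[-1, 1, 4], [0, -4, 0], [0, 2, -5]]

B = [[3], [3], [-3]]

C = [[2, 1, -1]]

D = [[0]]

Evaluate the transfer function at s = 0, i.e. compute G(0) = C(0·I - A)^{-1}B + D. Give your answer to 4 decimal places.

6.1500

G(0) = C(-A)^{-1}B + D = -C A^{-1} B + D.
det A = -20, so A^{-1} = (1/-20)·adj(A) = [[-1, -13/20, -4/5], [0, -1/4, 0], [0, -1/10, -1/5]]
A^{-1} B = [-51/20, -3/4, 3/10]^T
C A^{-1} B = -123/20
G(0) = D - C A^{-1} B = 0 - (-123/20) = 123/20 ≈ 6.1500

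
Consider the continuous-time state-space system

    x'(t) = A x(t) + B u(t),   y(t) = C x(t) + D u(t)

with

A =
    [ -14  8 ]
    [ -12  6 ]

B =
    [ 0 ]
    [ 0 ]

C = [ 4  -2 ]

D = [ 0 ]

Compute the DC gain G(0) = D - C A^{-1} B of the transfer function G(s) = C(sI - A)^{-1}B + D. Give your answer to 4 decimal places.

0.0000

G(0) = C(-A)^{-1}B + D = -C A^{-1} B + D.
det A = 12, so A^{-1} = (1/12)·adj(A) = [[1/2, -2/3], [1, -7/6]]
A^{-1} B = [0, 0]^T
C A^{-1} B = 0
G(0) = D - C A^{-1} B = 0 - (0) = 0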